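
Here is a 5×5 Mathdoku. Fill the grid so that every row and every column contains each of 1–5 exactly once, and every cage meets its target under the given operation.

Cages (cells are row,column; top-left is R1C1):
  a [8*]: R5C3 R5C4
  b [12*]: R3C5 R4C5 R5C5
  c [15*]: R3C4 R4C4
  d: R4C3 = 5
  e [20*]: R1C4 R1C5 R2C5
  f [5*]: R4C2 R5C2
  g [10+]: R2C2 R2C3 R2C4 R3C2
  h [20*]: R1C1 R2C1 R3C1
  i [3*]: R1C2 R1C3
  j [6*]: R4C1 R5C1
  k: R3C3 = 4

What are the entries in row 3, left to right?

1 2 4 5 3

Cage k is a single given cell, leaving R3C3 = 4.
D is a freebie; hence R4C3 = 5.
Row 4 now contains 5; hence R4C4 = 3.
Column 3 now contains 4, leaving R5C3 = 2.
2 is placed in row 5, leaving R5C4 = 4.
3 is placed in column 4, leaving R3C4 = 5.
Row 4 already has 3, so R4C1 = 2.
Row 4 now contains 5, which forces R4C2 = 1.
The 3 cells of cage b must have product 12, which forces R4C5 = 4.
2 is placed in row 5, so R5C1 = 3.
Cage f's pair has product 5, which forces R5C2 = 5.
Row 5 now contains 3; hence R5C5 = 1.
Column 2 now contains 1; hence R1C2 = 3.
The two cells of cage i must have product 3, leaving R1C3 = 1.
Cage e needs product 20, which forces R1C4 = 2.
1 is placed in column 5; hence R1C5 = 5.
Cage g has sum 10, which forces R2C2 = 4.
Column 3 already has 1, so R2C3 = 3.
2 is placed in column 4; hence R2C4 = 1.
The 3 cells of cage e must have product 20, leaving R2C5 = 2.
5 is placed in row 3; hence R3C1 = 1.
3 is placed in column 2; hence R3C2 = 2.
1 is placed in column 5; hence R3C5 = 3.
Row 1 already has 5, leaving R1C1 = 4.
4 is placed in row 2; hence R2C1 = 5.
Completed grid: 4 3 1 2 5 / 5 4 3 1 2 / 1 2 4 5 3 / 2 1 5 3 4 / 3 5 2 4 1.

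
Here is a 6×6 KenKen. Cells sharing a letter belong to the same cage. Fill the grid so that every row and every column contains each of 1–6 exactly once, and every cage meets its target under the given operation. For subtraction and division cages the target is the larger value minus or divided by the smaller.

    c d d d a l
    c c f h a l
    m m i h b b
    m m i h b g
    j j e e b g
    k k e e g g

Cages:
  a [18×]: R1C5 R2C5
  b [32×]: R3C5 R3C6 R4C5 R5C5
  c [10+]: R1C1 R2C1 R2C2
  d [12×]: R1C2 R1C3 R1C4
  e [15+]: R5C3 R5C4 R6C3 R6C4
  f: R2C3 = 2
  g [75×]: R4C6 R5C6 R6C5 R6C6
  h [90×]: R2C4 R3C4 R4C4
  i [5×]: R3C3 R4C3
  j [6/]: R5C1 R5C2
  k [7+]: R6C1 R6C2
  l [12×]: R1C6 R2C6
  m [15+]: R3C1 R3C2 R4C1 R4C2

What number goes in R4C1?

2

Cage f is given, so R2C3 = 2.
Cage b has product 32, so R3C6 = 4.
Cage g has product 75, which forces R6C5 = 5.
Cage l needs two cells with product 12; hence R1C6 = 2.
Cage l needs two cells with product 12, so R2C6 = 6.
The two cells of cage a must have product 18, leaving R1C5 = 6.
Row 2 now contains 6, so R2C5 = 3.
Row 2 already has 3; hence R2C4 = 5.
Cage c needs sum 10; hence R1C1 = 5.
In row 6, 2 can only go at R6C4, so R6C4 = 2.
In row 5, 2 can only go at R5C5, so R5C5 = 2.
2 is placed in column 5, leaving R3C5 = 1.
Cage b has product 32, which forces R4C5 = 4.
Row 3 now contains 1, leaving R3C3 = 5.
Cage i needs two cells with product 5; hence R4C3 = 1.
The 4 cells of cage m must have sum 15, which forces R3C1 = 6.
Cage m needs sum 15, leaving R3C2 = 2.
Row 3 now contains 6, leaving R3C4 = 3.
Cage m has sum 15; hence R4C1 = 2.
Cage m has sum 15; hence R4C2 = 5.
3 is placed in column 4; hence R4C4 = 6.
Row 4 already has 5, so R4C6 = 3.
6 is placed in column 1; hence R5C1 = 1.
Row 5 already has 1; hence R5C2 = 6.
Column 4 already has 6, so R5C4 = 4.
Row 5 already has 1; hence R5C6 = 5.
3 is placed in column 6, which forces R6C6 = 1.
Column 4 already has 4, leaving R1C4 = 1.
Column 1 already has 1, leaving R2C1 = 4.
Cage c needs sum 10, so R2C2 = 1.
Row 5 already has 4, leaving R5C3 = 3.
Column 1 already has 4; hence R6C1 = 3.
Row 6 already has 3; hence R6C2 = 4.
The 4 cells of cage e must have sum 15, leaving R6C3 = 6.
Column 2 now contains 4, which forces R1C2 = 3.
Column 3 already has 3, leaving R1C3 = 4.
The full grid is 5 3 4 1 6 2 / 4 1 2 5 3 6 / 6 2 5 3 1 4 / 2 5 1 6 4 3 / 1 6 3 4 2 5 / 3 4 6 2 5 1.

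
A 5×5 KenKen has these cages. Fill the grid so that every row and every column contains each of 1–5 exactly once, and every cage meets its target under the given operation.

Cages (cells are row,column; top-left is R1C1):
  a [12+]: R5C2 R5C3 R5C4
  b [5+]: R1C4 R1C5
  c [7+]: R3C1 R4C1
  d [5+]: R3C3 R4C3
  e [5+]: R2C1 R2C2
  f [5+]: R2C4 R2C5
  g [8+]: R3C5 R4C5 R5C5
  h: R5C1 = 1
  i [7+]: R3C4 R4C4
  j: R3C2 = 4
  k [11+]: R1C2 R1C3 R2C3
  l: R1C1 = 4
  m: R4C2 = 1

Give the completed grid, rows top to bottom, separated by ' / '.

Cage l is given, leaving R1C1 = 4.
J is a freebie, which forces R3C2 = 4.
Cage m is given, leaving R4C2 = 1.
Cage h is a single given cell, so R5C1 = 1.
The 3 cells of cage g must have sum 8, leaving R3C5 = 1.
In row 1, 1 can only go at R1C3, so R1C3 = 1.
The 3 cells of cage k must have sum 11; hence R1C2 = 5.
The 3 cells of cage k must have sum 11, so R2C3 = 5.
5 is placed in column 2, which forces R5C2 = 3.
Row 5 already has 3, leaving R5C3 = 4.
Row 5 already has 4, so R5C4 = 5.
Row 5 already has 5, leaving R5C5 = 2.
The two cells of cage b must have sum 5; hence R1C4 = 2.
Column 5 already has 2, leaving R1C5 = 3.
Cage e needs two cells with sum 5; hence R2C1 = 3.
3 is placed in column 2, leaving R2C2 = 2.
Column 4 now contains 2, so R2C4 = 1.
Column 5 already has 3, so R2C5 = 4.
Cage i's pair has sum 7, which forces R3C4 = 3.
Cage i needs two cells with sum 7, so R4C4 = 4.
Cage g needs sum 8; hence R4C5 = 5.
The two cells of cage c must have sum 7, leaving R3C1 = 5.
Row 3 now contains 3, leaving R3C3 = 2.
Row 4 already has 5, so R4C1 = 2.
The two cells of cage d must have sum 5; hence R4C3 = 3.

4 5 1 2 3 / 3 2 5 1 4 / 5 4 2 3 1 / 2 1 3 4 5 / 1 3 4 5 2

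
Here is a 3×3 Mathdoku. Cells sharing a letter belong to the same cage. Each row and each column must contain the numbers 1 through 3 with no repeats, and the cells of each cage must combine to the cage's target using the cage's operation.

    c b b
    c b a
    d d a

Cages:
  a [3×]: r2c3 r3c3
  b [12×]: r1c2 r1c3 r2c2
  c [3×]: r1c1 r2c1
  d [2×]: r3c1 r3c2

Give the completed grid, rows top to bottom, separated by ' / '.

1 3 2 / 3 2 1 / 2 1 3

Cage b has product 12, leaving r1c2 = 3.
The 3 cells of cage b must have product 12, leaving r1c3 = 2.
Cage b needs product 12, so r2c2 = 2.
2 is placed in column 2, which forces r3c2 = 1.
Row 3 already has 1, so r3c3 = 3.
Row 1 already has 3; hence r1c1 = 1.
Cage c's pair has product 3, which forces r2c1 = 3.
Column 3 already has 3; hence r2c3 = 1.
Row 3 already has 1, so r3c1 = 2.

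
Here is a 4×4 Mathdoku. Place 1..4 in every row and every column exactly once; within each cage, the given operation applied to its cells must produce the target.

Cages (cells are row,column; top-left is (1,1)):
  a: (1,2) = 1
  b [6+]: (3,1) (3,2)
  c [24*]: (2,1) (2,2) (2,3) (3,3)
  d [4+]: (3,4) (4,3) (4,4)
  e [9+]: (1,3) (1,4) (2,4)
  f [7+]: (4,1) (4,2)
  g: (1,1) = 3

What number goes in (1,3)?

2

Cage g is given, which forces (1,1) = 3.
Cage a is a single given cell, leaving (1,2) = 1.
Cage d needs sum 4; hence (3,4) = 1.
Column 1 already has 3, leaving (4,1) = 4.
Row 4 already has 4, leaving (4,2) = 3.
Cage d has sum 4; hence (4,3) = 1.
The 3 cells of cage d must have sum 4; hence (4,4) = 2.
The 3 cells of cage e must have sum 9, so (1,3) = 2.
Column 4 now contains 2; hence (1,4) = 4.
Cage c has product 24, leaving (2,1) = 1.
Cage e has sum 9, leaving (2,4) = 3.
Column 1 now contains 4, leaving (3,1) = 2.
Cage b needs two cells with sum 6; hence (3,2) = 4.
Row 3 already has 4, leaving (3,3) = 3.
Column 2 already has 4; hence (2,2) = 2.
3 is placed in row 2, so (2,3) = 4.
Completed grid: 3 1 2 4 / 1 2 4 3 / 2 4 3 1 / 4 3 1 2.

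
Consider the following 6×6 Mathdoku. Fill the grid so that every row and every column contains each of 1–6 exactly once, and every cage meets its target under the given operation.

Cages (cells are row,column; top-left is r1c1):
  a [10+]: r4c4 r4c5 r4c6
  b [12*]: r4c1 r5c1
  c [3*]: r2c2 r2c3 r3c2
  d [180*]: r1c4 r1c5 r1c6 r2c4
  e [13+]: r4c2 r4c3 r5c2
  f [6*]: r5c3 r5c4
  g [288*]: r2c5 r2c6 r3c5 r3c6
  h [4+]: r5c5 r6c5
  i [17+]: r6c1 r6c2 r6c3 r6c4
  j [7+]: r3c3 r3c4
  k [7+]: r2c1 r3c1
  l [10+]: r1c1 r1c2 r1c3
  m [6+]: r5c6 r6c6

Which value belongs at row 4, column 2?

Cage c has product 3, which forces r2c2 = 3.
Cage c needs product 3, which forces r2c3 = 1.
Cage c has product 3, which forces r3c2 = 1.
In row 6, 3 can only go at r6c5, so r6c5 = 3.
Column 5 now contains 3, so r5c5 = 1.
The only place for 1 in row 6 is r6c6.
The two cells of cage m must have sum 6, leaving r5c6 = 5.
Row 4 needs a 1, and only r4c4 is open for it.
In row 1, 1 can only go at r1c1, so r1c1 = 1.
The only place for 6 in column 3 is r6c3.
The only place for 6 in column 1 is r5c1.
Cage b needs two cells with product 12, which forces r4c1 = 2.
6 is placed in row 5, leaving r5c2 = 4.
Cage k needs two cells with sum 7, which forces r2c1 = 4.
Cage k's pair has sum 7, so r3c1 = 3.
Column 1 now contains 4, which forces r6c1 = 5.
Row 6 now contains 5, leaving r6c2 = 2.
Row 6 already has 2, leaving r6c4 = 4.
Row 1 needs a 4, and only r1c3 is open for it.
Cage l needs sum 10, which forces r1c2 = 5.
Cage e needs sum 13, so r4c2 = 6.
4 is placed in column 3, so r4c3 = 3.
Row 4 now contains 6, so r4c5 = 5.
Row 4 now contains 3; hence r4c6 = 4.
Column 3 already has 3; hence r5c3 = 2.
Row 5 already has 2, so r5c4 = 3.
Cage d needs product 180, leaving r1c6 = 3.
The 4 cells of cage d must have product 180; hence r2c4 = 5.
Cage g needs product 288, so r2c5 = 6.
Cage g has product 288; hence r2c6 = 2.
Column 3 now contains 2, which forces r3c3 = 5.
The two cells of cage j must have sum 7, so r3c4 = 2.
Cage g needs product 288, so r3c5 = 4.
Column 6 now contains 4, which forces r3c6 = 6.
Column 4 now contains 2, which forces r1c4 = 6.
Column 5 already has 6, so r1c5 = 2.
The full grid is 1 5 4 6 2 3 / 4 3 1 5 6 2 / 3 1 5 2 4 6 / 2 6 3 1 5 4 / 6 4 2 3 1 5 / 5 2 6 4 3 1.

6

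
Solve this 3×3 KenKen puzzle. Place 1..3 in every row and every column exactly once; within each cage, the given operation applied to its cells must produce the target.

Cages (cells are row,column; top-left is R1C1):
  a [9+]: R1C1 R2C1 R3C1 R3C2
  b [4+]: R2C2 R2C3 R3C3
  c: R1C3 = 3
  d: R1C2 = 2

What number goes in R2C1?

3

Cage d is a single given cell; hence R1C2 = 2.
Cage c is a single given cell; hence R1C3 = 3.
Cage b needs sum 4, which forces R2C2 = 1.
The 3 cells of cage b must have sum 4, which forces R2C3 = 2.
The 4 cells of cage a must have sum 9, so R3C2 = 3.
Cage b needs sum 4, leaving R3C3 = 1.
3 is placed in row 1; hence R1C1 = 1.
Row 2 already has 2, leaving R2C1 = 3.
Row 3 now contains 1, leaving R3C1 = 2.
The full grid is 1 2 3 / 3 1 2 / 2 3 1.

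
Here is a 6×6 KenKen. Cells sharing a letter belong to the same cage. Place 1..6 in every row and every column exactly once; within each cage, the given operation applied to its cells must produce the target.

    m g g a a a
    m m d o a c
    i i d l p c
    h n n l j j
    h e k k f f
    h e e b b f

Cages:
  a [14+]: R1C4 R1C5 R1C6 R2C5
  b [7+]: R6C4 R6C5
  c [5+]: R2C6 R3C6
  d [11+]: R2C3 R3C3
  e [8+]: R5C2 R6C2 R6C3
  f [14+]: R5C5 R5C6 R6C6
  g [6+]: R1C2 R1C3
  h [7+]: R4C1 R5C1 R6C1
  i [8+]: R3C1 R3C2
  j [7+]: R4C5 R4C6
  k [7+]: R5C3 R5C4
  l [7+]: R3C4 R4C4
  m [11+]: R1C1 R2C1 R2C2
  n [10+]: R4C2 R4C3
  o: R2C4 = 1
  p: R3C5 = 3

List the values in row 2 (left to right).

5 3 6 1 2 4

Cage o is a single given cell, leaving R2C4 = 1.
P is a freebie; hence R3C5 = 3.
In row 3, 1 can only go at R3C6, so R3C6 = 1.
The two cells of cage c must have sum 5; hence R2C6 = 4.
The only place for 4 in row 3 is R3C4.
Cage l's pair has sum 7, leaving R4C4 = 3.
The only place for 5 in row 3 is R3C3.
Column 3 now contains 5, so R2C3 = 6.
6 is placed in column 3, so R4C3 = 4.
Row 4 already has 4, which forces R4C2 = 6.
The two cells of cage i must have sum 8, leaving R3C1 = 6.
6 is placed in column 2, so R3C2 = 2.
Row 2 needs a 3, and only R2C2 is open for it.
Cage m has sum 11; hence R1C1 = 3.
The 3 cells of cage m must have sum 11, so R2C1 = 5.
Row 2 already has 5, leaving R2C5 = 2.
2 is placed in column 5; hence R4C5 = 5.
5 is placed in row 4, leaving R4C6 = 2.
5 is placed in column 5; hence R5C5 = 6.
5 is placed in column 5, which forces R6C5 = 1.
Cage a needs sum 14, so R1C4 = 2.
1 is placed in column 5, leaving R1C5 = 4.
The 4 cells of cage a must have sum 14, leaving R1C6 = 6.
Row 4 already has 2, which forces R4C1 = 1.
The 3 cells of cage e must have sum 8, so R5C2 = 1.
The two cells of cage k must have sum 7, which forces R5C3 = 2.
Row 5 now contains 6, which forces R5C4 = 5.
5 is placed in row 5, leaving R5C6 = 3.
Column 3 now contains 2, leaving R6C3 = 3.
The two cells of cage b must have sum 7, which forces R6C4 = 6.
Column 6 already has 3, leaving R6C6 = 5.
4 is placed in row 1, so R1C2 = 5.
Row 1 already has 2, which forces R1C3 = 1.
2 is placed in row 5, so R5C1 = 4.
The 3 cells of cage h must have sum 7, leaving R6C1 = 2.
5 is placed in row 6; hence R6C2 = 4.
Completed grid: 3 5 1 2 4 6 / 5 3 6 1 2 4 / 6 2 5 4 3 1 / 1 6 4 3 5 2 / 4 1 2 5 6 3 / 2 4 3 6 1 5.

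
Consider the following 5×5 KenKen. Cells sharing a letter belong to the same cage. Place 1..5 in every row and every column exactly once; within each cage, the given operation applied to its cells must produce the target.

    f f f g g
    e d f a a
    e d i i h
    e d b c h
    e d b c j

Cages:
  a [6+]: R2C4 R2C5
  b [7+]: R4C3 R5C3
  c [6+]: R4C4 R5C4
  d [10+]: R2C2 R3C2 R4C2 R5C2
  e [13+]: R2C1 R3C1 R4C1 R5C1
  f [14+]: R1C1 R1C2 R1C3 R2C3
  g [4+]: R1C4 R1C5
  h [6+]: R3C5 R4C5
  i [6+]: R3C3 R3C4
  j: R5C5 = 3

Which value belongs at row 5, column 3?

J is a freebie; hence R5C5 = 3.
Cage g needs two cells with sum 4, which forces R1C4 = 3.
3 is placed in column 5, which forces R1C5 = 1.
Cage f needs sum 14, so R2C3 = 3.
In column 1, 2 can only go at R1C1, so R1C1 = 2.
In column 2, 5 can only go at R1C2, so R1C2 = 5.
Row 1 already has 5, which forces R1C3 = 4.
Column 3 needs a 1, and only R3C3 is open for it.
Cage i needs two cells with sum 6, leaving R3C4 = 5.
Column 4 needs a 1, and only R2C4 is open for it.
The two cells of cage a must have sum 6, which forces R2C5 = 5.
Row 2 already has 5, leaving R2C1 = 4.
4 is placed in row 2, leaving R2C2 = 2.
Cage e needs sum 13; hence R3C1 = 3.
Row 3 now contains 3, leaving R3C2 = 4.
4 is placed in row 3, leaving R3C5 = 2.
Column 5 now contains 2, leaving R4C5 = 4.
Column 2 already has 4; hence R5C2 = 1.
Cage e has sum 13; hence R4C1 = 1.
Column 2 now contains 1, leaving R4C2 = 3.
4 is placed in row 4, which forces R4C4 = 2.
Row 5 already has 1, so R5C1 = 5.
5 is placed in row 5, so R5C3 = 2.
Cage c's pair has sum 6, which forces R5C4 = 4.
2 is placed in row 4, so R4C3 = 5.
The full grid is 2 5 4 3 1 / 4 2 3 1 5 / 3 4 1 5 2 / 1 3 5 2 4 / 5 1 2 4 3.

2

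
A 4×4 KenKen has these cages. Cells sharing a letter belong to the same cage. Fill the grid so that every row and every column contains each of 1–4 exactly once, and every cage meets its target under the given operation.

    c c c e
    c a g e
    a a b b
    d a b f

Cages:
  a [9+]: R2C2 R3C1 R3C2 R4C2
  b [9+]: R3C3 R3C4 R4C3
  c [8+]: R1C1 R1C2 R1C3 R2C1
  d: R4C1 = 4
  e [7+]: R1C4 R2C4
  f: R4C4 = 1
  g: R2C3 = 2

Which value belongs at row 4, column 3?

Cage g is given, so R2C3 = 2.
Cage d is given, so R4C1 = 4.
Row 4 already has 4, leaving R4C3 = 3.
Cage f is given; hence R4C4 = 1.
Cage c needs sum 8, which forces R1C1 = 2.
2 is placed in row 2, so R2C1 = 1.
Column 1 now contains 2; hence R3C1 = 3.
The 3 cells of cage b must have sum 9, so R3C3 = 4.
The 3 cells of cage b must have sum 9, which forces R3C4 = 2.
Row 4 now contains 1, which forces R4C2 = 2.
Cage c has sum 8, so R1C2 = 4.
4 is placed in column 3, so R1C3 = 1.
4 is placed in row 1; hence R1C4 = 3.
Cage a has sum 9, so R2C2 = 3.
Column 4 now contains 3; hence R2C4 = 4.
Row 3 already has 4, so R3C2 = 1.
Completed grid: 2 4 1 3 / 1 3 2 4 / 3 1 4 2 / 4 2 3 1.

3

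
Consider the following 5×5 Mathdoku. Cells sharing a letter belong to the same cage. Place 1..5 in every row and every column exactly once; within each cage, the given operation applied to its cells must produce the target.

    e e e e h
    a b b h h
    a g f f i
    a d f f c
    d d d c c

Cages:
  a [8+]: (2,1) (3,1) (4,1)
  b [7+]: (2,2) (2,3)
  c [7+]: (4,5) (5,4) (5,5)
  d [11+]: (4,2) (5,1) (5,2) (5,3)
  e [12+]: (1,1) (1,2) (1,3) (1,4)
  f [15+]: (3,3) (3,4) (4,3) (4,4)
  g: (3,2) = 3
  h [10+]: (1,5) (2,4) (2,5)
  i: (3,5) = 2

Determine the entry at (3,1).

Cage g is a single given cell, which forces (3,2) = 3.
I is a freebie, which forces (3,5) = 2.
Row 1 needs a 3, and only (1,5) is open for it.
The only place for 1 in row 2 is (2,1).
The only place for 3 in row 4 is (4,1).
Cage a has sum 8, leaving (3,1) = 4.
Row 4 needs a 2, and only (4,2) is open for it.
Cage d needs sum 11; hence (5,3) = 3.
The two cells of cage b must have sum 7; hence (2,2) = 5.
Column 3 now contains 3, leaving (2,3) = 2.
Row 2 now contains 2; hence (2,4) = 3.
Row 2 already has 5, leaving (2,5) = 4.
Column 5 now contains 4; hence (4,5) = 1.
1 is placed in column 5, leaving (5,5) = 5.
Row 5 already has 5, so (5,1) = 2.
Cage d needs sum 11, so (5,2) = 4.
The 3 cells of cage c must have sum 7, which forces (5,4) = 1.
Column 1 now contains 2, leaving (1,1) = 5.
Column 2 now contains 4, leaving (1,2) = 1.
Cage e has sum 12; hence (1,3) = 4.
Cage e needs sum 12; hence (1,4) = 2.
The 4 cells of cage f must have sum 15; hence (3,3) = 1.
Column 4 now contains 1, which forces (3,4) = 5.
The 4 cells of cage f must have sum 15; hence (4,3) = 5.
Cage f has sum 15, leaving (4,4) = 4.
Filled in: 5 1 4 2 3 / 1 5 2 3 4 / 4 3 1 5 2 / 3 2 5 4 1 / 2 4 3 1 5.

4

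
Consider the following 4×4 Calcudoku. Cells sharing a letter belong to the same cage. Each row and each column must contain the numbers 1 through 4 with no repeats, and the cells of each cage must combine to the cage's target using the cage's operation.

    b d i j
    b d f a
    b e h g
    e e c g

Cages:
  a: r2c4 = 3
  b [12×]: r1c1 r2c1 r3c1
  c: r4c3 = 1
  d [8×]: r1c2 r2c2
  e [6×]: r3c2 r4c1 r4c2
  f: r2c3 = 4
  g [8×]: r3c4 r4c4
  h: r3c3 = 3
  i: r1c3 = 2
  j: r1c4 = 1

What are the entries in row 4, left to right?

Cage i is given, which forces r1c3 = 2.
J is a freebie; hence r1c4 = 1.
Cage f is a single given cell, so r2c3 = 4.
Cage a is a single given cell, so r2c4 = 3.
Cage h is given; hence r3c3 = 3.
Cage c is given, leaving r4c3 = 1.
Cage b has product 12, so r1c1 = 3.
2 is placed in row 1, which forces r1c2 = 4.
Row 2 now contains 3, so r2c1 = 1.
4 is placed in row 2; hence r2c2 = 2.
Cage b needs product 12, so r3c1 = 4.
Cage e has product 6; hence r3c2 = 1.
Row 3 now contains 4, which forces r3c4 = 2.
3 is placed in column 1, which forces r4c1 = 2.
Column 2 now contains 2, so r4c2 = 3.
Column 4 already has 2, which forces r4c4 = 4.
Filled in: 3 4 2 1 / 1 2 4 3 / 4 1 3 2 / 2 3 1 4.

2 3 1 4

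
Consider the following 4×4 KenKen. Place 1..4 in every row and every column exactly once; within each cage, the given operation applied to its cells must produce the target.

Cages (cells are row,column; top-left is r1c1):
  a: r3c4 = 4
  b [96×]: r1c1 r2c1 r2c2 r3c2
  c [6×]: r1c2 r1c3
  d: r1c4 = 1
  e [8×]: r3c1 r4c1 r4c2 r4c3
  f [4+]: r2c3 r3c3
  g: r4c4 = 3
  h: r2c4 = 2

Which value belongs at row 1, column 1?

4

D is a freebie; hence r1c4 = 1.
Cage h is given, which forces r2c4 = 2.
The 4 cells of cage e must have product 8, which forces r3c1 = 1.
Row 3 now contains 1, leaving r3c3 = 3.
Cage a is a single given cell, which forces r3c4 = 4.
G is a freebie, leaving r4c4 = 3.
Cage b needs product 96, so r1c1 = 4.
Cage c needs two cells with product 6, leaving r1c2 = 3.
3 is placed in column 3, leaving r1c3 = 2.
The 4 cells of cage b must have product 96, leaving r2c1 = 3.
Cage b needs product 96; hence r2c2 = 4.
3 is placed in column 3, so r2c3 = 1.
4 is placed in row 3, leaving r3c2 = 2.
Column 1 already has 4; hence r4c1 = 2.
Column 2 now contains 2, which forces r4c2 = 1.
1 is placed in column 3, leaving r4c3 = 4.
Completed grid: 4 3 2 1 / 3 4 1 2 / 1 2 3 4 / 2 1 4 3.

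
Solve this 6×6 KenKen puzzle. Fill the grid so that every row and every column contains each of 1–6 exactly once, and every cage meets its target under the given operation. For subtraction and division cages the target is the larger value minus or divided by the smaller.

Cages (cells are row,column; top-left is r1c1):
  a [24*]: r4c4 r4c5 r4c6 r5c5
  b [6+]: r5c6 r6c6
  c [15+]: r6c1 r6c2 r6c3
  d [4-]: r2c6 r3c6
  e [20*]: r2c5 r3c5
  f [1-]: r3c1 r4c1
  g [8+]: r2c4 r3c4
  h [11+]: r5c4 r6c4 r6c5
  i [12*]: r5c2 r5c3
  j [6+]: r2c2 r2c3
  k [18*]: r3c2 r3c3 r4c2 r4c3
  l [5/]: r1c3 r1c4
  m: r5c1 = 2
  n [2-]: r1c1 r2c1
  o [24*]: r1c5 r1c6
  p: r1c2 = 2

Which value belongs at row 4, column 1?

5

Cage p is a single given cell, leaving r1c2 = 2.
M is a freebie, so r5c1 = 2.
In row 1, 3 can only go at r1c1, so r1c1 = 3.
Row 2 needs a 3, and only r2c4 is open for it.
The two cells of cage g must have sum 8; hence r3c4 = 5.
Row 3 already has 5, which forces r3c5 = 4.
Cage l's pair has quotient 5, which forces r1c3 = 5.
Column 4 now contains 5, so r1c4 = 1.
4 is placed in column 5, which forces r1c5 = 6.
Cage o's pair has product 24, leaving r1c6 = 4.
4 is placed in column 5, which forces r2c5 = 5.
4 is placed in row 3, so r3c1 = 6.
The two cells of cage f must have difference 1; hence r4c1 = 5.
5 is placed in column 1, so r6c1 = 4.
Row 6 already has 4, which forces r6c3 = 6.
Row 6 already has 6, so r6c4 = 2.
Row 2 already has 5, leaving r2c1 = 1.
Cage j needs two cells with sum 6, leaving r2c2 = 4.
Cage j needs two cells with sum 6; hence r2c3 = 2.
Cage d needs two cells with difference 4; hence r2c6 = 6.
2 is placed in column 3; hence r3c3 = 3.
Cage d's pair has difference 4, so r3c6 = 2.
3 is placed in column 3, which forces r4c3 = 1.
Column 4 now contains 2; hence r4c4 = 4.
1 is placed in row 4, so r4c6 = 3.
Column 2 already has 4; hence r5c2 = 3.
3 is placed in column 3; hence r5c3 = 4.
Cage h has sum 11, so r5c4 = 6.
3 is placed in row 5, so r5c5 = 1.
1 is placed in row 5; hence r5c6 = 5.
Row 6 already has 6, leaving r6c2 = 5.
The 3 cells of cage h must have sum 11, leaving r6c5 = 3.
Column 6 now contains 5, which forces r6c6 = 1.
Row 3 already has 3, so r3c2 = 1.
Row 4 already has 3, so r4c2 = 6.
Row 4 already has 3; hence r4c5 = 2.
Filled in: 3 2 5 1 6 4 / 1 4 2 3 5 6 / 6 1 3 5 4 2 / 5 6 1 4 2 3 / 2 3 4 6 1 5 / 4 5 6 2 3 1.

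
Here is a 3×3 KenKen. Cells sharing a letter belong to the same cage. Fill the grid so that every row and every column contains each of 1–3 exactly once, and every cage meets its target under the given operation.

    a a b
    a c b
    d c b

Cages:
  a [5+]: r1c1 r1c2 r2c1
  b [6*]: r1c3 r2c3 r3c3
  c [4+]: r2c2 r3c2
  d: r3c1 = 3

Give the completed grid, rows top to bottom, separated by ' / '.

Cage d is given, which forces r3c1 = 3.
Row 3 already has 3, leaving r3c2 = 1.
1 is placed in row 3, which forces r3c3 = 2.
Column 1 now contains 3, leaving r1c1 = 1.
Column 2 already has 1, leaving r1c2 = 2.
1 is placed in row 1, which forces r1c3 = 3.
The 3 cells of cage a must have sum 5; hence r2c1 = 2.
Column 2 already has 1, leaving r2c2 = 3.
Column 3 already has 3, so r2c3 = 1.

1 2 3 / 2 3 1 / 3 1 2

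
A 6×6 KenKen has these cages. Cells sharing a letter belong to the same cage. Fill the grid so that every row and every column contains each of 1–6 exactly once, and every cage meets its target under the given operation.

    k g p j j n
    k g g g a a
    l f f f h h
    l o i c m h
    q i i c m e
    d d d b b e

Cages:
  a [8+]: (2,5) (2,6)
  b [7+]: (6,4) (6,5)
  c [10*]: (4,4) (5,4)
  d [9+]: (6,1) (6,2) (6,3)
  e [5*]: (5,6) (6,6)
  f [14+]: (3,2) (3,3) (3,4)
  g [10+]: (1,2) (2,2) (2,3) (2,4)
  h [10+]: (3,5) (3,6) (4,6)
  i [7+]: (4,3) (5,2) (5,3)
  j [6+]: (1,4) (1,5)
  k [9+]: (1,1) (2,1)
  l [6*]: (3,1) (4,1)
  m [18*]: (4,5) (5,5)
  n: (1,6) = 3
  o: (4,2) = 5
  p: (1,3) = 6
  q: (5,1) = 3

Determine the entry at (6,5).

1

P is a freebie, which forces (1,3) = 6.
Cage n is given, leaving (1,6) = 3.
Cage o is given, which forces (4,2) = 5.
Row 4 now contains 5; hence (4,4) = 2.
Cage q is given; hence (5,1) = 3.
Column 4 already has 2; hence (5,4) = 5.
3 is placed in row 5; hence (5,5) = 6.
Row 5 already has 5, which forces (5,6) = 1.
Column 6 already has 1, so (6,6) = 5.
The two cells of cage a must have sum 8, leaving (2,5) = 2.
Cage a needs two cells with sum 8, which forces (2,6) = 6.
The 3 cells of cage f must have sum 14, leaving (3,3) = 5.
Cage h needs sum 10, which forces (3,5) = 4.
The 3 cells of cage h must have sum 10, so (3,6) = 2.
Cage i has sum 7, so (4,3) = 1.
Column 5 already has 6, which forces (4,5) = 3.
Cage h has sum 10, leaving (4,6) = 4.
Column 5 already has 3; hence (6,5) = 1.
Cage g needs sum 10; hence (1,2) = 2.
Cage j's pair has sum 6, leaving (1,4) = 1.
2 is placed in column 5, leaving (1,5) = 5.
Cage l needs two cells with product 6, which forces (3,1) = 1.
Row 4 already has 1, which forces (4,1) = 6.
Column 2 now contains 2, which forces (5,2) = 4.
Row 5 now contains 4, which forces (5,3) = 2.
Column 2 now contains 4, so (6,2) = 3.
Row 6 already has 3; hence (6,3) = 4.
The two cells of cage b must have sum 7, which forces (6,4) = 6.
Row 1 already has 5; hence (1,1) = 4.
Cage k's pair has sum 9, leaving (2,1) = 5.
Column 2 now contains 3; hence (2,2) = 1.
4 is placed in column 3, so (2,3) = 3.
Cage g has sum 10, so (2,4) = 4.
Column 2 now contains 3, which forces (3,2) = 6.
Column 4 now contains 6, so (3,4) = 3.
Row 6 already has 4, so (6,1) = 2.
Filled in: 4 2 6 1 5 3 / 5 1 3 4 2 6 / 1 6 5 3 4 2 / 6 5 1 2 3 4 / 3 4 2 5 6 1 / 2 3 4 6 1 5.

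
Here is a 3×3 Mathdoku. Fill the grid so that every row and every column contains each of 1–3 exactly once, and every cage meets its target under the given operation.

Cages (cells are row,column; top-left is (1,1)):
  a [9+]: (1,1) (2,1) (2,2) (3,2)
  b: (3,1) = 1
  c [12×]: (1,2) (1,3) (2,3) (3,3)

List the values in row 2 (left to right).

2 1 3

Cage c has product 12, leaving (1,2) = 2.
Cage b is given; hence (3,1) = 1.
Row 3 already has 1, so (3,2) = 3.
Row 3 now contains 3, which forces (3,3) = 2.
Column 1 now contains 1, which forces (1,1) = 3.
3 is placed in row 1, which forces (1,3) = 1.
Cage a has sum 9, which forces (2,1) = 2.
3 is placed in column 2; hence (2,2) = 1.
Column 3 now contains 1, leaving (2,3) = 3.
The full grid is 3 2 1 / 2 1 3 / 1 3 2.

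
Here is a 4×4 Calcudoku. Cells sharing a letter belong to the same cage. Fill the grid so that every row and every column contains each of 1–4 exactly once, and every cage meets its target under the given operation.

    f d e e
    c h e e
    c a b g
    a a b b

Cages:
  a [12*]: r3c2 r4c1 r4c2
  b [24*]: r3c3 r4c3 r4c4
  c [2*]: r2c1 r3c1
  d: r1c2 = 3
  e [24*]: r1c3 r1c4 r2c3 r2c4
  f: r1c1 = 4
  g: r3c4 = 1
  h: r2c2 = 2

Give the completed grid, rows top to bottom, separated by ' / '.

Cage f is given, leaving r1c1 = 4.
Cage d is a single given cell, so r1c2 = 3.
Cage h is given, leaving r2c2 = 2.
Cage g is given, leaving r3c4 = 1.
The 4 cells of cage e must have product 24, leaving r1c3 = 1.
Column 4 now contains 1, which forces r1c4 = 2.
Row 2 already has 2, so r2c1 = 1.
Row 3 already has 1, which forces r3c1 = 2.
Row 3 already has 1, so r3c2 = 4.
Row 3 already has 4, leaving r3c3 = 3.
Cage a has product 12; hence r4c1 = 3.
Cage a has product 12, leaving r4c2 = 1.
Row 4 now contains 3; hence r4c4 = 4.
Column 3 now contains 3, leaving r2c3 = 4.
Column 4 now contains 4, which forces r2c4 = 3.
Row 4 now contains 4, so r4c3 = 2.

4 3 1 2 / 1 2 4 3 / 2 4 3 1 / 3 1 2 4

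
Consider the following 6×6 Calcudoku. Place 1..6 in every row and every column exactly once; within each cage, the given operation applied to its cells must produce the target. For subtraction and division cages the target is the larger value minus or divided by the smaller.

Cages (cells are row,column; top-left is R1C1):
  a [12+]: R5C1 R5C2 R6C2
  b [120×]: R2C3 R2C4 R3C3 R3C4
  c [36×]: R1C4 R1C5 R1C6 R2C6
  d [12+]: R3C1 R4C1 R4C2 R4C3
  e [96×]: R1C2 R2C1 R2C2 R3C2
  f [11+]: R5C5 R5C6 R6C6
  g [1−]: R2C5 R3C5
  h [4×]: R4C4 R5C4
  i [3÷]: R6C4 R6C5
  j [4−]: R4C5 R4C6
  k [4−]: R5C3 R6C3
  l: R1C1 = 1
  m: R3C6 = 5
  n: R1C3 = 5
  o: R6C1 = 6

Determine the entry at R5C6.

Cage l is given, which forces R1C1 = 1.
Cage n is a single given cell; hence R1C3 = 5.
M is a freebie, leaving R3C6 = 5.
Cage o is a single given cell, leaving R6C1 = 6.
Cage b has product 120; hence R2C4 = 5.
The 4 cells of cage c must have product 36, so R2C6 = 1.
Cage k needs two cells with difference 4, which forces R5C3 = 6.
Cage k's pair has difference 4, leaving R6C3 = 2.
Cage f has sum 11, leaving R6C6 = 4.
In row 1, 4 can only go at R1C2, so R1C2 = 4.
In row 2, 6 can only go at R2C2, so R2C2 = 6.
In row 3, 6 can only go at R3C4, so R3C4 = 6.
Cage b needs product 120, leaving R2C3 = 4.
Cage b has product 120, which forces R3C3 = 1.
Column 3 now contains 1, leaving R4C3 = 3.
Row 2 now contains 4; hence R2C1 = 2.
Row 2 now contains 2; hence R2C5 = 3.
Column 1 already has 2, so R3C1 = 3.
Row 3 now contains 1, so R3C2 = 2.
Row 3 already has 2, so R3C5 = 4.
2 is placed in column 2, which forces R4C2 = 1.
1 is placed in row 4, so R4C4 = 4.
Column 4 already has 4, which forces R5C4 = 1.
4 is placed in column 5, so R5C5 = 5.
1 is placed in column 4, so R6C4 = 3.
Column 5 already has 3, so R6C5 = 1.
3 is placed in column 4, which forces R1C4 = 2.
Cage c needs product 36, so R1C5 = 6.
Cage c has product 36, leaving R1C6 = 3.
4 is placed in row 4, so R4C1 = 5.
6 is placed in column 5, which forces R4C5 = 2.
2 is placed in row 4; hence R4C6 = 6.
5 is placed in row 5; hence R5C1 = 4.
5 is placed in row 5, leaving R5C2 = 3.
Cage f has sum 11, which forces R5C6 = 2.
3 is placed in row 6, so R6C2 = 5.
Completed grid: 1 4 5 2 6 3 / 2 6 4 5 3 1 / 3 2 1 6 4 5 / 5 1 3 4 2 6 / 4 3 6 1 5 2 / 6 5 2 3 1 4.

2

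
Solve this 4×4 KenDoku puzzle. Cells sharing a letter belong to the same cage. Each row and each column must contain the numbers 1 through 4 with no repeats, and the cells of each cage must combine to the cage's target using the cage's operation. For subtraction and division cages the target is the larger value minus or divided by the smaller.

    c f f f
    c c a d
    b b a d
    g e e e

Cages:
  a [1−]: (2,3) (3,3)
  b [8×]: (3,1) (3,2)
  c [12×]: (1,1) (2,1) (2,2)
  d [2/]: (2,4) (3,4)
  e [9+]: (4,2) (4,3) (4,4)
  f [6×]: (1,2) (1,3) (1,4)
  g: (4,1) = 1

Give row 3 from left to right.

G is a freebie, so (4,1) = 1.
In row 1, 4 can only go at (1,1), so (1,1) = 4.
Column 1 now contains 4, which forces (2,1) = 3.
Cage c needs product 12; hence (2,2) = 1.
Column 1 now contains 4, leaving (3,1) = 2.
Cage b's pair has product 8, which forces (3,2) = 4.
Row 3 already has 4; hence (3,4) = 1.
The 3 cells of cage f must have product 6, which forces (1,3) = 1.
Cage d's pair has quotient 2, which forces (2,4) = 2.
1 is placed in row 3, so (3,3) = 3.
Cage f needs product 6; hence (1,2) = 2.
2 is placed in column 4, leaving (1,4) = 3.
Row 2 now contains 2, leaving (2,3) = 4.
Column 2 now contains 2; hence (4,2) = 3.
4 is placed in column 3; hence (4,3) = 2.
Column 4 already has 3, so (4,4) = 4.
Filled in: 4 2 1 3 / 3 1 4 2 / 2 4 3 1 / 1 3 2 4.

2 4 3 1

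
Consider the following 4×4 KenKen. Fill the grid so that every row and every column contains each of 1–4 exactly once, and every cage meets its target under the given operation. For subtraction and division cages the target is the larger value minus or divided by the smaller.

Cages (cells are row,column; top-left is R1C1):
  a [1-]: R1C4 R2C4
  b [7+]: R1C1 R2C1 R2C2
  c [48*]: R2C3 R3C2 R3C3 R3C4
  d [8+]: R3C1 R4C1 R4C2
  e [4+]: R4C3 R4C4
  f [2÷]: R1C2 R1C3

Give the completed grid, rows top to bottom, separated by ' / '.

Cage d needs sum 8, leaving R3C1 = 2.
Cage d has sum 8; hence R4C1 = 4.
Cage d needs sum 8, leaving R4C2 = 2.
The 3 cells of cage b must have sum 7; hence R1C1 = 3.
The two cells of cage f must have quotient 2; hence R1C3 = 2.
Cage b needs sum 7, so R2C1 = 1.
The 3 cells of cage b must have sum 7, leaving R2C2 = 3.
The 4 cells of cage c must have product 48, so R2C3 = 4.
Row 2 now contains 4, leaving R2C4 = 2.
Cage a needs two cells with difference 1; hence R1C4 = 1.
Column 4 already has 1, so R4C4 = 3.
1 is placed in row 1, so R1C2 = 4.
Cage c needs product 48, which forces R3C2 = 1.
Cage c has product 48, which forces R3C3 = 3.
Column 4 now contains 3, so R3C4 = 4.
3 is placed in row 4, so R4C3 = 1.

3 4 2 1 / 1 3 4 2 / 2 1 3 4 / 4 2 1 3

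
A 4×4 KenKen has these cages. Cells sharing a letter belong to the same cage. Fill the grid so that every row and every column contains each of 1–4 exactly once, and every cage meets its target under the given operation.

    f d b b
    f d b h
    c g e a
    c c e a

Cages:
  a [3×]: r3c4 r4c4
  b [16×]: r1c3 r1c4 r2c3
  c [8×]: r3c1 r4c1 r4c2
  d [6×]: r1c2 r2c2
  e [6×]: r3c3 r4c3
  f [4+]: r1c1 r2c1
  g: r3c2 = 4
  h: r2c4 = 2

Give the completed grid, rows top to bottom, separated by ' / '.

3 2 1 4 / 1 3 4 2 / 2 4 3 1 / 4 1 2 3

H is a freebie, so r2c4 = 2.
Cage g is given, which forces r3c2 = 4.
The two cells of cage d must have product 6, leaving r1c2 = 2.
The 3 cells of cage b must have product 16; hence r1c3 = 1.
2 is placed in column 4, leaving r1c4 = 4.
Row 2 already has 2, leaving r2c2 = 3.
Row 2 already has 2, which forces r2c3 = 4.
Cage c has product 8, which forces r4c1 = 4.
Column 2 already has 2, which forces r4c2 = 1.
Row 4 now contains 1, which forces r4c4 = 3.
Row 1 now contains 1, so r1c1 = 3.
Row 2 already has 3, so r2c1 = 1.
Cage c has product 8, which forces r3c1 = 2.
The two cells of cage e must have product 6, leaving r3c3 = 3.
Column 4 now contains 3, which forces r3c4 = 1.
Row 4 already has 3; hence r4c3 = 2.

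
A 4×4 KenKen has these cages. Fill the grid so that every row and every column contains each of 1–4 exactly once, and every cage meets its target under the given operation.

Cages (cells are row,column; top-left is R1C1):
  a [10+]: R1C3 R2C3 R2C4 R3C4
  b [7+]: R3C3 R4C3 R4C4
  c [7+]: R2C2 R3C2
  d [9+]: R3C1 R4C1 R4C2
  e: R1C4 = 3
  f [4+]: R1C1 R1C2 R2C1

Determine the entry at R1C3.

Cage f has sum 4, so R1C1 = 2.
Cage f has sum 4, so R1C2 = 1.
E is a freebie, so R1C4 = 3.
Cage f has sum 4; hence R2C1 = 1.
3 is placed in row 1, leaving R1C3 = 4.
Cage a has sum 10, so R2C3 = 3.
Cage a has sum 10; hence R2C4 = 2.
Cage a needs sum 10; hence R3C4 = 1.
The 3 cells of cage d must have sum 9, so R4C2 = 2.
Row 4 now contains 2, leaving R4C3 = 1.
1 is placed in column 4, which forces R4C4 = 4.
3 is placed in row 2, which forces R2C2 = 4.
Cage d needs sum 9; hence R3C1 = 4.
The two cells of cage c must have sum 7, leaving R3C2 = 3.
1 is placed in row 3, leaving R3C3 = 2.
4 is placed in row 4, leaving R4C1 = 3.
The full grid is 2 1 4 3 / 1 4 3 2 / 4 3 2 1 / 3 2 1 4.

4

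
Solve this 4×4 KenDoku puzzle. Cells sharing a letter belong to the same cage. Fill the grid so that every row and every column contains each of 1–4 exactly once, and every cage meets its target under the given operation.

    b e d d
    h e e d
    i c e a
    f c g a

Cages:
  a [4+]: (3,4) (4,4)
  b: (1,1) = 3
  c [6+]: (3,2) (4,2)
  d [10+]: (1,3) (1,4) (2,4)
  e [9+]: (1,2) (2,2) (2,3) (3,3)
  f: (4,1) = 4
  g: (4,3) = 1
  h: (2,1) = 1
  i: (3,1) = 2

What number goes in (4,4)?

B is a freebie, leaving (1,1) = 3.
3 is placed in row 1, leaving (1,3) = 4.
4 is placed in row 1; hence (1,4) = 2.
Cage h is a single given cell; hence (2,1) = 1.
Cage i is a single given cell, so (3,1) = 2.
Row 3 already has 2, leaving (3,2) = 4.
Cage f is a single given cell; hence (4,1) = 4.
Column 2 now contains 4, which forces (4,2) = 2.
G is a freebie, so (4,3) = 1.
Row 4 now contains 1; hence (4,4) = 3.
Row 1 now contains 2, leaving (1,2) = 1.
Column 2 already has 2, which forces (2,2) = 3.
The 4 cells of cage e must have sum 9, leaving (2,3) = 2.
Column 4 now contains 3, leaving (2,4) = 4.
Column 3 now contains 1, leaving (3,3) = 3.
Column 4 now contains 3; hence (3,4) = 1.
The full grid is 3 1 4 2 / 1 3 2 4 / 2 4 3 1 / 4 2 1 3.

3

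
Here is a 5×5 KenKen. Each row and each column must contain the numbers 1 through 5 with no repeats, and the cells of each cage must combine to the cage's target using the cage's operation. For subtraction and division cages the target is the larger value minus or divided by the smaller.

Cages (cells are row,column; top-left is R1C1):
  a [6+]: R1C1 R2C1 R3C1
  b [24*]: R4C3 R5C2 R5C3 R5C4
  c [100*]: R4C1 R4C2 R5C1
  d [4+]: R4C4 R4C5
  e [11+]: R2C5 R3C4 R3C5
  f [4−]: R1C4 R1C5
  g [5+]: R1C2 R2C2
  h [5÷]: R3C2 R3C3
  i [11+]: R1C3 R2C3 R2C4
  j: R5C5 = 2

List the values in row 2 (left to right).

1 2 3 4 5

The 3 cells of cage c must have product 100, which forces R4C1 = 4.
Cage c needs product 100, which forces R4C2 = 5.
Cage c needs product 100, leaving R5C1 = 5.
Cage j is given, which forces R5C5 = 2.
Column 2 already has 5; hence R3C2 = 1.
Cage h needs two cells with quotient 5, so R3C3 = 5.
Cage b has product 24, so R4C3 = 2.
The 3 cells of cage i must have sum 11, so R1C3 = 4.
The 3 cells of cage i must have sum 11, which forces R2C3 = 3.
The 3 cells of cage i must have sum 11; hence R2C4 = 4.
Row 2 now contains 4, so R2C5 = 5.
Column 4 already has 4; hence R3C4 = 2.
Column 3 now contains 3; hence R5C3 = 1.
1 is placed in row 5; hence R5C4 = 3.
Cage g needs two cells with sum 5, which forces R1C2 = 3.
Cage f needs two cells with difference 4; hence R1C4 = 5.
Column 5 now contains 5; hence R1C5 = 1.
Row 2 already has 3, so R2C2 = 2.
Row 3 already has 2, so R3C1 = 3.
The 3 cells of cage e must have sum 11; hence R3C5 = 4.
Column 4 already has 3, which forces R4C4 = 1.
Cage d's pair has sum 4, so R4C5 = 3.
3 is placed in row 5; hence R5C2 = 4.
Row 1 now contains 1; hence R1C1 = 2.
Row 2 now contains 2; hence R2C1 = 1.
Filled in: 2 3 4 5 1 / 1 2 3 4 5 / 3 1 5 2 4 / 4 5 2 1 3 / 5 4 1 3 2.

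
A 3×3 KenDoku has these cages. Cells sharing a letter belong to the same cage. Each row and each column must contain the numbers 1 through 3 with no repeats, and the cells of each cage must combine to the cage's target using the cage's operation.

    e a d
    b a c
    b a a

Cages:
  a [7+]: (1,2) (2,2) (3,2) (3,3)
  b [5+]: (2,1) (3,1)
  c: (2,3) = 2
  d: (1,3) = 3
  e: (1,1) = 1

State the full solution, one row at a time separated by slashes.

1 2 3 / 3 1 2 / 2 3 1

E is a freebie, so (1,1) = 1.
D is a freebie, so (1,3) = 3.
Cage c is given; hence (2,3) = 2.
Cage a needs sum 7, which forces (3,3) = 1.
Row 1 already has 3, which forces (1,2) = 2.
Row 2 now contains 2, which forces (2,1) = 3.
The 4 cells of cage a must have sum 7, leaving (2,2) = 1.
Cage b's pair has sum 5, leaving (3,1) = 2.
Cage a needs sum 7, leaving (3,2) = 3.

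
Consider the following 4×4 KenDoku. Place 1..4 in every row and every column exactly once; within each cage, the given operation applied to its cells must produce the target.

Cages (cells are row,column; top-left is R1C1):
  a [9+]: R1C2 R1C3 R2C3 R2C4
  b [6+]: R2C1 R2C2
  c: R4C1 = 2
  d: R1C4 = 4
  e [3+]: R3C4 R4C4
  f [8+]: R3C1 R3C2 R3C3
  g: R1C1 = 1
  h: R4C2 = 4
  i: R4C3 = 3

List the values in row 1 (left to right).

1 3 2 4

Cage g is given, which forces R1C1 = 1.
Cage d is given, so R1C4 = 4.
C is a freebie, leaving R4C1 = 2.
Cage h is a single given cell, which forces R4C2 = 4.
Cage i is given, which forces R4C3 = 3.
Row 4 already has 2, leaving R4C4 = 1.
The 4 cells of cage a must have sum 9, leaving R1C2 = 3.
3 is placed in column 3, so R1C3 = 2.
Column 1 already has 2; hence R2C1 = 4.
Column 2 now contains 4, leaving R2C2 = 2.
The 4 cells of cage a must have sum 9, leaving R2C3 = 1.
The 4 cells of cage a must have sum 9, so R2C4 = 3.
Column 1 now contains 4, so R3C1 = 3.
Column 2 already has 3, leaving R3C2 = 1.
Column 3 already has 1; hence R3C3 = 4.
Column 4 already has 1; hence R3C4 = 2.
Filled in: 1 3 2 4 / 4 2 1 3 / 3 1 4 2 / 2 4 3 1.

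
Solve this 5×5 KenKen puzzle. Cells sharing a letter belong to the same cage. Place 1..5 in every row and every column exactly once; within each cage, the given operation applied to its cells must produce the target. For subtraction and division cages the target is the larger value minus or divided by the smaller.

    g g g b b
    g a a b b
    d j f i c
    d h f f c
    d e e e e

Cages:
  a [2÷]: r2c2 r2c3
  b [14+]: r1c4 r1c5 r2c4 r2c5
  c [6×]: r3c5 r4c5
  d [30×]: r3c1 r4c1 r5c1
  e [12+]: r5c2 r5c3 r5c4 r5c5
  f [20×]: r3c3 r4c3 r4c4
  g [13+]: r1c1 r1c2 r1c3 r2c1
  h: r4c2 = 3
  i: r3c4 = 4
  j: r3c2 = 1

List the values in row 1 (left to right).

J is a freebie; hence r3c2 = 1.
Cage i is a single given cell; hence r3c4 = 4.
Cage h is given; hence r4c2 = 3.
Row 4 already has 3, which forces r4c5 = 2.
The 3 cells of cage f must have product 20, which forces r3c3 = 5.
Column 5 already has 2, so r3c5 = 3.
Row 4 now contains 2, which forces r4c1 = 5.
Cage f has product 20, so r4c3 = 4.
Cage f has product 20, which forces r4c4 = 1.
Row 3 already has 3, so r3c1 = 2.
Cage d has product 30, so r5c1 = 3.
Cage g has sum 13, leaving r1c2 = 5.
Cage g needs sum 13, so r1c3 = 3.
3 is placed in row 1, leaving r1c4 = 2.
Column 4 already has 2; hence r5c4 = 5.
Cage b needs sum 14, leaving r1c5 = 4.
5 is placed in column 4, so r2c4 = 3.
The 4 cells of cage b must have sum 14, leaving r2c5 = 5.
4 is placed in column 5; hence r5c5 = 1.
4 is placed in row 1; hence r1c1 = 1.
The 4 cells of cage g must have sum 13, so r2c1 = 4.
Row 2 already has 4, leaving r2c2 = 2.
2 is placed in row 2, which forces r2c3 = 1.
Cage e has sum 12, so r5c2 = 4.
Row 5 now contains 1, leaving r5c3 = 2.
The full grid is 1 5 3 2 4 / 4 2 1 3 5 / 2 1 5 4 3 / 5 3 4 1 2 / 3 4 2 5 1.

1 5 3 2 4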